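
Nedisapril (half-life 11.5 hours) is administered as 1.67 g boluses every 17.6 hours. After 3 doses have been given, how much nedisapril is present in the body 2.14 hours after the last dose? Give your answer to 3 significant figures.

2.15 g

The 3 doses were given 37.34, 19.74, 2.14 hours ago.
Total = 1.67·(1/2)^(37.34/11.5) + 1.67·(1/2)^(19.74/11.5) + 1.67·(1/2)^(2.14/11.5)
      = 0.17591 + 0.50815 + 1.4679 ≈ 2.152 g.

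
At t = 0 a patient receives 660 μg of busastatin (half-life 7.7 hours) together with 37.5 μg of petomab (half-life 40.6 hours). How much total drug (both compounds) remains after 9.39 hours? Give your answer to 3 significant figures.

busastatin: 660 × (1/2)^(9.39/7.7) = 660 × (1/2)^1.2195 ≈ 283.43 μg.
petomab: 37.5 × (1/2)^(9.39/40.6) = 37.5 × (1/2)^0.23128 ≈ 31.945 μg.
Total = 283.43 + 31.945 ≈ 315.37 μg.

315 μg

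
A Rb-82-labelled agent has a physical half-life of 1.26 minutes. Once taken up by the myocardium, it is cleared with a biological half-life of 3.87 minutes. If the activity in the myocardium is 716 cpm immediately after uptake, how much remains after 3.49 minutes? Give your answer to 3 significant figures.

1/t_eff = 1/t_phys + 1/t_biol = 1/1.26 + 1/3.87 = 1.052 per minute.
t_eff = 1.26 × 3.87 / (1.26 + 3.87) ≈ 0.95053 minutes.
Remaining = 716 × (1/2)^(3.49/0.95053) = 716 × (1/2)^3.6717 ≈ 56.187 cpm.

56.2 cpm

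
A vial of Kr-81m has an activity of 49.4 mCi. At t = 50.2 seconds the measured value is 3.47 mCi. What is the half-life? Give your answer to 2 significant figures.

13 seconds

A/A₀ = 3.47/49.4 ≈ 0.070243.
n = log₂(14.236) ≈ 3.8315 half-lives elapsed in 50.2 seconds.
t½ = 50.2/3.8315 ≈ 13.102 seconds.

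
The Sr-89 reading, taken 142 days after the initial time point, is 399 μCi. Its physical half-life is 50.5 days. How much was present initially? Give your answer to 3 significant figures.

Number of half-lives elapsed: n = 142/50.5 ≈ 2.8119.
A₀ = A × 2^n = 399 × 2^2.8119 = 399 × 7.022 ≈ 2801.8 μCi.

2800 μCi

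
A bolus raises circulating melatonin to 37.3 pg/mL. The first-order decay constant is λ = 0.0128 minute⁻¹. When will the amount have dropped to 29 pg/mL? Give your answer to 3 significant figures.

t½ = ln 2 / λ = 0.69315 / 0.0128 ≈ 54.152 minutes.
Fraction remaining = 29/37.3 ≈ 0.77748.
n = log₂(37.3/29) = ln(1.2862)/ln 2 ≈ 0.36312 half-lives.
t = n × t½ = 0.36312 × 54.152 ≈ 19.664 minutes.

19.7 minutes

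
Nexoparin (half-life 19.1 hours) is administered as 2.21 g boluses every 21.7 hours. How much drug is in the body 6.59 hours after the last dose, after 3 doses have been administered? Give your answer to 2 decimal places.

2.89 g

The 3 doses were given 49.99, 28.29, 6.59 hours ago.
Total = 2.21·(1/2)^(49.99/19.1) + 2.21·(1/2)^(28.29/19.1) + 2.21·(1/2)^(6.59/19.1)
      = 0.36017 + 0.79163 + 1.7399 ≈ 2.8917 g.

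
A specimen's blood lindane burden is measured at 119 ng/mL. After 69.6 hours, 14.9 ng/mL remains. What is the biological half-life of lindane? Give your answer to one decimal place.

23.2 hours

A/A₀ = 14.9/119 ≈ 0.12521.
n = log₂(7.9866) ≈ 2.9976 half-lives elapsed in 69.6 hours.
t½ = 69.6/2.9976 ≈ 23.219 hours.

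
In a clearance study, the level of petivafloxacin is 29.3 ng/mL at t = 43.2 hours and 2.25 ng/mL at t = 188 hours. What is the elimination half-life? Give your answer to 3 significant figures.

39.1 hours

Over Δt = 188 − 43.2 = 144.8 hours, the level fell by a factor of 29.3/2.25 ≈ 13.022.
n = log₂(13.022) ≈ 3.7029 half-lives, so t½ = 144.8/3.7029 ≈ 39.104 hours.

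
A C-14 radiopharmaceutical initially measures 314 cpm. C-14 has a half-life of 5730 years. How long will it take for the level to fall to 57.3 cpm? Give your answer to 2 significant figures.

Fraction remaining = 57.3/314 ≈ 0.18248.
n = log₂(314/57.3) = ln(5.4799)/ln 2 ≈ 2.4542 half-lives.
t = n × t½ = 2.4542 × 5730 ≈ 14062 years.

14000 years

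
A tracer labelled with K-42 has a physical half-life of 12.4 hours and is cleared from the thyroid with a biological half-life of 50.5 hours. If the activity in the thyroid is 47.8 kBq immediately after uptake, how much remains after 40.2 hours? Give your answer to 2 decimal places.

2.91 kBq

1/t_eff = 1/t_phys + 1/t_biol = 1/12.4 + 1/50.5 = 0.10045 per hour.
t_eff = 12.4 × 50.5 / (12.4 + 50.5) ≈ 9.9555 hours.
Remaining = 47.8 × (1/2)^(40.2/9.9555) = 47.8 × (1/2)^4.038 ≈ 2.9099 kBq.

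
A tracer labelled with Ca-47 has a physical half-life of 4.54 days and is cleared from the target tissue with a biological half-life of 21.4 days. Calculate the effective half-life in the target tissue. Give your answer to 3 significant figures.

1/t_eff = 1/t_phys + 1/t_biol = 1/4.54 + 1/21.4 = 0.26699 per day.
t_eff = 4.54 × 21.4 / (4.54 + 21.4) ≈ 3.7454 days.

3.75 days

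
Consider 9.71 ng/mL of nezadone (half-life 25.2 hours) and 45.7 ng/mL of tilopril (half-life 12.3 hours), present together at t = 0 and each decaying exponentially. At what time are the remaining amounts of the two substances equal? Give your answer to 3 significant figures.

Set 9.71·(1/2)^(t/25.2) = 45.7·(1/2)^(t/12.3).
Taking log₂: log₂(9.71/45.7) = t·(1/25.2 − 1/12.3).
log₂(0.21247) = -2.2347; 1/25.2 − 1/12.3 = -0.041618.
t = -2.2347 / -0.041618 ≈ 53.694 hours.

53.7 hours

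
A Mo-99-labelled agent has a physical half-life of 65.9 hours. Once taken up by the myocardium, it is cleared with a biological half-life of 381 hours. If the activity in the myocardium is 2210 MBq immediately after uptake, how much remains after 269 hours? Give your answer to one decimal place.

1/t_eff = 1/t_phys + 1/t_biol = 1/65.9 + 1/381 = 0.017799 per hour.
t_eff = 65.9 × 381 / (65.9 + 381) ≈ 56.182 hours.
Remaining = 2210 × (1/2)^(269/56.182) = 2210 × (1/2)^4.788 ≈ 79.996 MBq.

80.0 MBq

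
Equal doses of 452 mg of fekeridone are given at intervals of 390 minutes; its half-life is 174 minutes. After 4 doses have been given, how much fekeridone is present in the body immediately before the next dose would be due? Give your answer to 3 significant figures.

The 4 doses were given 1560, 1170, 780, 390 minutes ago.
Total = 452·(1/2)^(1560/174) + 452·(1/2)^(1170/174) + 452·(1/2)^(780/174) + 452·(1/2)^(390/174)
      = 0.90417 + 4.2753 + 20.216 + 95.591 ≈ 120.99 mg.

121 mg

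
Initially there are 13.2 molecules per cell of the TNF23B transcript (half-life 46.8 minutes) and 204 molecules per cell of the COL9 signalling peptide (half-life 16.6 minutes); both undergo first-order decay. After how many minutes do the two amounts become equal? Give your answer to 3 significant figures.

102 minutes

Set 13.2·(1/2)^(t/46.8) = 204·(1/2)^(t/16.6).
Taking log₂: log₂(13.2/204) = t·(1/46.8 − 1/16.6).
log₂(0.064706) = -3.95; 1/46.8 − 1/16.6 = -0.038873.
t = -3.95 / -0.038873 ≈ 101.61 minutes.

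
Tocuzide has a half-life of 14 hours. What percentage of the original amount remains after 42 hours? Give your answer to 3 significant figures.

n = 42/14 ≈ 3 half-lives.
Fraction remaining = (1/2)^3 ≈ 0.125, i.e. 12.5%.

12.5%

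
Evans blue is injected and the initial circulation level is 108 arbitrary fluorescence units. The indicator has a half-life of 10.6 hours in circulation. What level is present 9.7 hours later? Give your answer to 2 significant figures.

57 arbitrary fluorescence units

Number of half-lives: n = 9.7/10.6 ≈ 0.91509.
Remaining = 108 × (1/2)^0.91509 = 108 × 0.53031 ≈ 57.273 arbitrary fluorescence units.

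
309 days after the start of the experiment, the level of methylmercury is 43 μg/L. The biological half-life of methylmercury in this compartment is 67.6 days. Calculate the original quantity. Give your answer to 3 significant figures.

1020 μg/L

Number of half-lives elapsed: n = 309/67.6 ≈ 4.571.
A₀ = A × 2^n = 43 × 2^4.571 = 43 × 23.769 ≈ 1022.1 μg/L.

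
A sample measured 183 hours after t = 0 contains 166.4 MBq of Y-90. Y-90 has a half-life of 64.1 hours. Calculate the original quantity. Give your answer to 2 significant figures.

1200 MBq

Number of half-lives elapsed: n = 183/64.1 ≈ 2.8549.
A₀ = A × 2^n = 166.4 × 2^2.8549 = 166.4 × 7.2346 ≈ 1203.8 MBq.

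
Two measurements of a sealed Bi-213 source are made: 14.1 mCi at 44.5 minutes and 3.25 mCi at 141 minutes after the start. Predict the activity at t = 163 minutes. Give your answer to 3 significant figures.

Over Δt = 141 − 44.5 = 96.5 minutes, the level fell by a factor of 14.1/3.25 ≈ 4.3385.
n = log₂(4.3385) ≈ 2.1172 half-lives, so t½ = 96.5/2.1172 ≈ 45.579 minutes.
From t = 141 to t = 163: 3.25 × (1/2)^((163−141)/45.579) ≈ 2.3259 mCi.

2.33 mCi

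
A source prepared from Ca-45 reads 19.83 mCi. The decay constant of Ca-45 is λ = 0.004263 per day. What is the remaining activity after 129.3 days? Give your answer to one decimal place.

11.4 mCi

t½ = ln 2 / λ = 0.69315 / 0.004263 ≈ 162.6 days.
Number of half-lives: n = 129.3/162.6 ≈ 0.79522.
Remaining = 19.83 × (1/2)^0.79522 = 19.83 × 0.57625 ≈ 11.427 mCi.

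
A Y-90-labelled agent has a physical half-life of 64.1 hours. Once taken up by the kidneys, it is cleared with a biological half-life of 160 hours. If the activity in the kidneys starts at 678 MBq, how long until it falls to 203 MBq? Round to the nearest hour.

80 hours

1/t_eff = 1/t_phys + 1/t_biol = 1/64.1 + 1/160 = 0.021851 per hour.
t_eff = 64.1 × 160 / (64.1 + 160) ≈ 45.765 hours.
n = log₂(678/203) ≈ 1.7398; t = 1.7398 × 45.765 ≈ 79.623 hours.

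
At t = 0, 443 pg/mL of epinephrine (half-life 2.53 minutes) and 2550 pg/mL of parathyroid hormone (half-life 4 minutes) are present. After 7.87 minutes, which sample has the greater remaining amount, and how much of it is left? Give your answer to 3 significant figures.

epinephrine: 443 × (1/2)^3.1107 ≈ 51.286 pg/mL.
parathyroid hormone: 2550 × (1/2)^1.9675 ≈ 652.02 pg/mL.
Parathyroid hormone has more remaining, at ≈ 652.02 pg/mL.

parathyroid hormone, 652 pg/mL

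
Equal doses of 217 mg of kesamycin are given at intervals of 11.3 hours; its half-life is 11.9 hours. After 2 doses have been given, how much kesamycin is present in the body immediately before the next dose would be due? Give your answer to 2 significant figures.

The 2 doses were given 22.6, 11.3 hours ago.
Total = 217·(1/2)^(22.6/11.9) + 217·(1/2)^(11.3/11.9)
      = 58.178 + 112.36 ≈ 170.54 mg.

170 mg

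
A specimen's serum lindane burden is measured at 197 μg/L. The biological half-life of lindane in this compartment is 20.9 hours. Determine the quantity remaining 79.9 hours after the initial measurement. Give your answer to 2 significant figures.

Number of half-lives: n = 79.9/20.9 ≈ 3.823.
Remaining = 197 × (1/2)^3.823 = 197 × 0.07066 ≈ 13.92 μg/L.

14 μg/L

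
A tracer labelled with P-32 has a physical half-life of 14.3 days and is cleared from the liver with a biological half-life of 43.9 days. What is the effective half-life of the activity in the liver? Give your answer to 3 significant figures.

1/t_eff = 1/t_phys + 1/t_biol = 1/14.3 + 1/43.9 = 0.092709 per day.
t_eff = 14.3 × 43.9 / (14.3 + 43.9) ≈ 10.786 days.

10.8 days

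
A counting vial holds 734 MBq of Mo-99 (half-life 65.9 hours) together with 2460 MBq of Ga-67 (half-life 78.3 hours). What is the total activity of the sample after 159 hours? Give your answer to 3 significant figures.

Mo-99: 734 × (1/2)^(159/65.9) = 734 × (1/2)^2.4127 ≈ 137.84 MBq.
Ga-67: 2460 × (1/2)^(159/78.3) = 2460 × (1/2)^2.0307 ≈ 602.07 MBq.
Total = 137.84 + 602.07 ≈ 739.92 MBq.

740 MBq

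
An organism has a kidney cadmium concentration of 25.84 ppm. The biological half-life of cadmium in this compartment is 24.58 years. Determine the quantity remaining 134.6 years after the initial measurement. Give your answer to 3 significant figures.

Number of half-lives: n = 134.6/24.58 ≈ 5.476.
Remaining = 25.84 × (1/2)^5.476 = 25.84 × 0.022468 ≈ 0.58057 ppm.

0.581 ppm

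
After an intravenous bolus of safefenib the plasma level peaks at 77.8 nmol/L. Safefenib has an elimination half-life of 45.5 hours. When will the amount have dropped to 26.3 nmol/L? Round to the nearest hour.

71 hours

Fraction remaining = 26.3/77.8 ≈ 0.33805.
n = log₂(77.8/26.3) = ln(2.9582)/ln 2 ≈ 1.5647 half-lives.
t = n × t½ = 1.5647 × 45.5 ≈ 71.194 hours.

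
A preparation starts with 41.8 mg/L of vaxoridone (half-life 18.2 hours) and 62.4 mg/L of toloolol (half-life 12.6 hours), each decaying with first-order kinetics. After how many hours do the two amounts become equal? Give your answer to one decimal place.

23.7 hours

Set 41.8·(1/2)^(t/18.2) = 62.4·(1/2)^(t/12.6).
Taking log₂: log₂(41.8/62.4) = t·(1/18.2 − 1/12.6).
log₂(0.66987) = -0.57804; 1/18.2 − 1/12.6 = -0.02442.
t = -0.57804 / -0.02442 ≈ 23.671 hours.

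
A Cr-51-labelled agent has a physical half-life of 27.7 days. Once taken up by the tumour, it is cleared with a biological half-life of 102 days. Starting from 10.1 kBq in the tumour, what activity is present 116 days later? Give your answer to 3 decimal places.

1/t_eff = 1/t_phys + 1/t_biol = 1/27.7 + 1/102 = 0.045905 per day.
t_eff = 27.7 × 102 / (27.7 + 102) ≈ 21.784 days.
Remaining = 10.1 × (1/2)^(116/21.784) = 10.1 × (1/2)^5.325 ≈ 0.25197 kBq.

0.252 kBq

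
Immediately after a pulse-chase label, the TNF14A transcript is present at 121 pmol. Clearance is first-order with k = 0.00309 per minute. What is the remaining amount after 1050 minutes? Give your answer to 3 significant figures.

4.72 pmol

t½ = ln 2 / k = 0.69315 / 0.00309 ≈ 224.32 minutes.
Number of half-lives: n = 1050/224.32 ≈ 4.6808.
Remaining = 121 × (1/2)^4.6808 = 121 × 0.038988 ≈ 4.7176 pmol.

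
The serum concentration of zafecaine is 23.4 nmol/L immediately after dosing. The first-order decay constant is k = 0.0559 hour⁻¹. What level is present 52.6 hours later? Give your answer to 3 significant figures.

1.24 nmol/L

t½ = ln 2 / k = 0.69315 / 0.0559 ≈ 12.4 hours.
Number of half-lives: n = 52.6/12.4 ≈ 4.242.
Remaining = 23.4 × (1/2)^4.242 = 23.4 × 0.052848 ≈ 1.2366 nmol/L.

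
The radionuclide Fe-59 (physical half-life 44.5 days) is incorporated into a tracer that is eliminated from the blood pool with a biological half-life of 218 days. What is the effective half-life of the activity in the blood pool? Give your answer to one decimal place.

1/t_eff = 1/t_phys + 1/t_biol = 1/44.5 + 1/218 = 0.027059 per day.
t_eff = 44.5 × 218 / (44.5 + 218) ≈ 36.956 days.

37.0 days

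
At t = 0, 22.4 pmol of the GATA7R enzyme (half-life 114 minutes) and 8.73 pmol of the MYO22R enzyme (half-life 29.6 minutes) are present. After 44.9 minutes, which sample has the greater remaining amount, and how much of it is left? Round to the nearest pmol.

GATA7R enzyme: 22.4 × (1/2)^0.39386 ≈ 17.048 pmol.
MYO22R enzyme: 8.73 × (1/2)^1.5169 ≈ 3.0506 pmol.
GATA7R enzyme has more remaining, at ≈ 17.048 pmol.

GATA7R enzyme, 17 pmol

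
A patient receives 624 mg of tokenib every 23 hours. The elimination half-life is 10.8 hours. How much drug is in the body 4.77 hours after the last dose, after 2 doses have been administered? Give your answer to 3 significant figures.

564 mg

The 2 doses were given 27.77, 4.77 hours ago.
Total = 624·(1/2)^(27.77/10.8) + 624·(1/2)^(4.77/10.8)
      = 104.99 + 459.44 ≈ 564.43 mg.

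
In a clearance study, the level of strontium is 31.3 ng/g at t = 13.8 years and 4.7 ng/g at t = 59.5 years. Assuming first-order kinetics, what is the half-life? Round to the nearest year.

Over Δt = 59.5 − 13.8 = 45.7 years, the level fell by a factor of 31.3/4.7 ≈ 6.6596.
n = log₂(6.6596) ≈ 2.7354 half-lives, so t½ = 45.7/2.7354 ≈ 16.707 years.

17 years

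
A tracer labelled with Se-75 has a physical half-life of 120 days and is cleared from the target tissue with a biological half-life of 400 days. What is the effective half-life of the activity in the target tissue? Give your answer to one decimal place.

92.3 days

1/t_eff = 1/t_phys + 1/t_biol = 1/120 + 1/400 = 0.010833 per day.
t_eff = 120 × 400 / (120 + 400) ≈ 92.308 days.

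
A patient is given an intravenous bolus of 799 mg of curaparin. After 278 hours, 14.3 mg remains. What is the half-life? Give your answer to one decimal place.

A/A₀ = 14.3/799 ≈ 0.017897.
n = log₂(55.874) ≈ 5.8041 half-lives elapsed in 278 hours.
t½ = 278/5.8041 ≈ 47.897 hours.

47.9 hours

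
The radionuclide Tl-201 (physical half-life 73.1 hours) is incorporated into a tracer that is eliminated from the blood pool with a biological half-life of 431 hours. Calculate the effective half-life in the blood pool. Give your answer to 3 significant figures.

1/t_eff = 1/t_phys + 1/t_biol = 1/73.1 + 1/431 = 0.016 per hour.
t_eff = 73.1 × 431 / (73.1 + 431) ≈ 62.5 hours.

62.5 hours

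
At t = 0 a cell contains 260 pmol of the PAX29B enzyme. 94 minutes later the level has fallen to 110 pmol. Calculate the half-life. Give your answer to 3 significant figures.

A/A₀ = 110/260 ≈ 0.42308.
n = log₂(2.3636) ≈ 1.241 half-lives elapsed in 94 minutes.
t½ = 94/1.241 ≈ 75.745 minutes.

75.7 minutes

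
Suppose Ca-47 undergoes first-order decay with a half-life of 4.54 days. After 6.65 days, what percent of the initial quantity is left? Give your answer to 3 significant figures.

n = 6.65/4.54 ≈ 1.4648 half-lives.
Fraction remaining = (1/2)^1.4648 ≈ 0.3623, i.e. 36.23%.

36.2%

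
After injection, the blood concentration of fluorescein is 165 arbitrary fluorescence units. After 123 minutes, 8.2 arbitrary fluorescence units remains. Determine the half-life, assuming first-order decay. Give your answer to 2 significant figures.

A/A₀ = 8.2/165 ≈ 0.049697.
n = log₂(20.122) ≈ 4.3307 half-lives elapsed in 123 minutes.
t½ = 123/4.3307 ≈ 28.402 minutes.

28 minutes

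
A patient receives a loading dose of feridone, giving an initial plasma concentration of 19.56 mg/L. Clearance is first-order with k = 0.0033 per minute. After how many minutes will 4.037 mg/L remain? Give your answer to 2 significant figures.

480 minutes

t½ = ln 2 / k = 0.69315 / 0.0033 ≈ 210.04 minutes.
Fraction remaining = 4.037/19.56 ≈ 0.20639.
n = log₂(19.56/4.037) = ln(4.8452)/ln 2 ≈ 2.2766 half-lives.
t = n × t½ = 2.2766 × 210.04 ≈ 478.18 minutes.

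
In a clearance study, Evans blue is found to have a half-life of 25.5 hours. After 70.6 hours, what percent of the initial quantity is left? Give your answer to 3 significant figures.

14.7%

n = 70.6/25.5 ≈ 2.7686 half-lives.
Fraction remaining = (1/2)^2.7686 ≈ 0.14674, i.e. 14.674%.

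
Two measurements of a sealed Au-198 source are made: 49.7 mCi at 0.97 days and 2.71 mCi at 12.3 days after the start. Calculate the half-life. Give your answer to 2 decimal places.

Over Δt = 12.3 − 0.97 = 11.33 days, the level fell by a factor of 49.7/2.71 ≈ 18.339.
n = log₂(18.339) ≈ 4.1969 half-lives, so t½ = 11.33/4.1969 ≈ 2.6996 days.

2.70 days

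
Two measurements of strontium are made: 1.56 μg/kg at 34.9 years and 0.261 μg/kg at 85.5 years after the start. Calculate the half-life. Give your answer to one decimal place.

Over Δt = 85.5 − 34.9 = 50.6 years, the level fell by a factor of 1.56/0.261 ≈ 5.977.
n = log₂(5.977) ≈ 2.5794 half-lives, so t½ = 50.6/2.5794 ≈ 19.617 years.

19.6 years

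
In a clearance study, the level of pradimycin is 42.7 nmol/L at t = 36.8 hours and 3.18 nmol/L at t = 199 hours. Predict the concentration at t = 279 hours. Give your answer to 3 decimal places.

0.883 nmol/L

Over Δt = 199 − 36.8 = 162.2 hours, the level fell by a factor of 42.7/3.18 ≈ 13.428.
n = log₂(13.428) ≈ 3.7471 half-lives, so t½ = 162.2/3.7471 ≈ 43.286 hours.
From t = 199 to t = 279: 3.18 × (1/2)^((279−199)/43.286) ≈ 0.88324 nmol/L.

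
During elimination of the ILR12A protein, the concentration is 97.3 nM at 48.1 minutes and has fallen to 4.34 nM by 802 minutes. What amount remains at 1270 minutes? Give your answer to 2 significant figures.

Over Δt = 802 − 48.1 = 753.9 minutes, the level fell by a factor of 97.3/4.34 ≈ 22.419.
n = log₂(22.419) ≈ 4.4867 half-lives, so t½ = 753.9/4.4867 ≈ 168.03 minutes.
From t = 802 to t = 1270: 4.34 × (1/2)^((1270−802)/168.03) ≈ 0.62959 nM.

0.63 nM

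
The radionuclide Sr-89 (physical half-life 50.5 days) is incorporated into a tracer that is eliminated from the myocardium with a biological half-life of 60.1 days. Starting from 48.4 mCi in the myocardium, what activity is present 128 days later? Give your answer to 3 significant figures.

1/t_eff = 1/t_phys + 1/t_biol = 1/50.5 + 1/60.1 = 0.036441 per day.
t_eff = 50.5 × 60.1 / (50.5 + 60.1) ≈ 27.442 days.
Remaining = 48.4 × (1/2)^(128/27.442) = 48.4 × (1/2)^4.6644 ≈ 1.9086 mCi.

1.91 mCi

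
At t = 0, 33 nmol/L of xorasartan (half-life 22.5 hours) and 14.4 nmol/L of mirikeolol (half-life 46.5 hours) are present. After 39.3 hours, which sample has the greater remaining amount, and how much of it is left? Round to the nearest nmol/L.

xorasartan, 10 nmol/L

xorasartan: 33 × (1/2)^1.7467 ≈ 9.8337 nmol/L.
mirikeolol: 14.4 × (1/2)^0.84516 ≈ 8.0157 nmol/L.
Xorasartan has more remaining, at ≈ 9.8337 nmol/L.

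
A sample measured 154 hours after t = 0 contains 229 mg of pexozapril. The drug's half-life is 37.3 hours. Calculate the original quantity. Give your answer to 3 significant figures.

4010 mg

Number of half-lives elapsed: n = 154/37.3 ≈ 4.1287.
A₀ = A × 2^n = 229 × 2^4.1287 = 229 × 17.493 ≈ 4005.8 mg.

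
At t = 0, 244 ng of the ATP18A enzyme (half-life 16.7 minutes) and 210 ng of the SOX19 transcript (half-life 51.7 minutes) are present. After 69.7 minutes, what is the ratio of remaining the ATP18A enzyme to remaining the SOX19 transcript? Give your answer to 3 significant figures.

0.164

ATP18A enzyme: 244 × (1/2)^(69.7/16.7) = 244 × (1/2)^4.1737 ≈ 13.521 ng.
SOX19 transcript: 210 × (1/2)^(69.7/51.7) = 210 × (1/2)^1.3482 ≈ 82.486 ng.
Ratio ≈ 13.521 / 82.486 ≈ 0.16391.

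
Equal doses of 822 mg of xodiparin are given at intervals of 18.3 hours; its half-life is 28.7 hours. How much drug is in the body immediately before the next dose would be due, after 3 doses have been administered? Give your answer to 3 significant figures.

1090 mg

The 3 doses were given 54.9, 36.6, 18.3 hours ago.
Total = 822·(1/2)^(54.9/28.7) + 822·(1/2)^(36.6/28.7) + 822·(1/2)^(18.3/28.7)
      = 218.29 + 339.61 + 528.36 ≈ 1086.3 mg.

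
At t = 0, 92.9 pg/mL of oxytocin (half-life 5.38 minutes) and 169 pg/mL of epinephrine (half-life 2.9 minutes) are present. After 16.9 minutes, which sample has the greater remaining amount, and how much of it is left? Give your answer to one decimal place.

oxytocin, 10.5 pg/mL

oxytocin: 92.9 × (1/2)^3.1413 ≈ 10.529 pg/mL.
epinephrine: 169 × (1/2)^5.8276 ≈ 2.9758 pg/mL.
Oxytocin has more remaining, at ≈ 10.529 pg/mL.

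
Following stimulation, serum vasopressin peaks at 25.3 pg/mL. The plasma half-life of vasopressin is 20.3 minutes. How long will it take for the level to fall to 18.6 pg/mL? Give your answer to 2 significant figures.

9.0 minutes

Fraction remaining = 18.6/25.3 ≈ 0.73518.
n = log₂(25.3/18.6) = ln(1.3602)/ln 2 ≈ 0.44383 half-lives.
t = n × t½ = 0.44383 × 20.3 ≈ 9.0098 minutes.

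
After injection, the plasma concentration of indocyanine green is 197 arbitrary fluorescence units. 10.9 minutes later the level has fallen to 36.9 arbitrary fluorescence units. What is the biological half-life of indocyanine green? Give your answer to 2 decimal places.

4.51 minutes

A/A₀ = 36.9/197 ≈ 0.18731.
n = log₂(5.3388) ≈ 2.4165 half-lives elapsed in 10.9 minutes.
t½ = 10.9/2.4165 ≈ 4.5107 minutes.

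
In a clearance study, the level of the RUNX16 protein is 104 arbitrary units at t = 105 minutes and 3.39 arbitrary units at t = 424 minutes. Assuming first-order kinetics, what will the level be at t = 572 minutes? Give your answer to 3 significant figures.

0.692 arbitrary units

Over Δt = 424 − 105 = 319 minutes, the level fell by a factor of 104/3.39 ≈ 30.678.
n = log₂(30.678) ≈ 4.9392 half-lives, so t½ = 319/4.9392 ≈ 64.586 minutes.
From t = 424 to t = 572: 3.39 × (1/2)^((572−424)/64.586) ≈ 0.69244 arbitrary units.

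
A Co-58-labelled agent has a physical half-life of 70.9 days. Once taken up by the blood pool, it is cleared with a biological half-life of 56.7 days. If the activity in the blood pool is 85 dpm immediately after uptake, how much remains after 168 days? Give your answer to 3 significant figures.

2.11 dpm

1/t_eff = 1/t_phys + 1/t_biol = 1/70.9 + 1/56.7 = 0.031741 per day.
t_eff = 70.9 × 56.7 / (70.9 + 56.7) ≈ 31.505 days.
Remaining = 85 × (1/2)^(168/31.505) = 85 × (1/2)^5.3325 ≈ 2.1095 dpm.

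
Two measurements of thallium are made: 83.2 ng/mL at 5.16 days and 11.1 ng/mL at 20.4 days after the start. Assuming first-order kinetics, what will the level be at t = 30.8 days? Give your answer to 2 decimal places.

2.81 ng/mL

Over Δt = 20.4 − 5.16 = 15.24 days, the level fell by a factor of 83.2/11.1 ≈ 7.4955.
n = log₂(7.4955) ≈ 2.906 half-lives, so t½ = 15.24/2.906 ≈ 5.2443 days.
From t = 20.4 to t = 30.8: 11.1 × (1/2)^((30.8−20.4)/5.2443) ≈ 2.8077 ng/mL.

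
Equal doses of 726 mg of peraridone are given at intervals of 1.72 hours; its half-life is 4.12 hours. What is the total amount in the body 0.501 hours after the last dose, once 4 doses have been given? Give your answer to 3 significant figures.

1820 mg

The 4 doses were given 5.661, 3.941, 2.221, 0.501 hours ago.
Total = 726·(1/2)^(5.661/4.12) + 726·(1/2)^(3.941/4.12) + 726·(1/2)^(2.221/4.12) + 726·(1/2)^(0.501/4.12)
      = 280.1 + 374.1 + 499.64 + 667.31 ≈ 1821.2 mg.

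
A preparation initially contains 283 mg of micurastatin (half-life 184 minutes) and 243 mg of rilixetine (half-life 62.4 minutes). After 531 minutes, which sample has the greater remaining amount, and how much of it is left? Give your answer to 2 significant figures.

micurastatin, 38 mg

micurastatin: 283 × (1/2)^2.8859 ≈ 38.287 mg.
rilixetine: 243 × (1/2)^8.5096 ≈ 0.66674 mg.
Micurastatin has more remaining, at ≈ 38.287 mg.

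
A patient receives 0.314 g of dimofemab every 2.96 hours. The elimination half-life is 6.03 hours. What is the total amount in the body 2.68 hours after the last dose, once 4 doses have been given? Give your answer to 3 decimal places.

0.595 g

The 4 doses were given 11.56, 8.6, 5.64, 2.68 hours ago.
Total = 0.314·(1/2)^(11.56/6.03) + 0.314·(1/2)^(8.6/6.03) + 0.314·(1/2)^(5.64/6.03) + 0.314·(1/2)^(2.68/6.03)
      = 0.083144 + 0.11684 + 0.1642 + 0.23075 ≈ 0.59493 g.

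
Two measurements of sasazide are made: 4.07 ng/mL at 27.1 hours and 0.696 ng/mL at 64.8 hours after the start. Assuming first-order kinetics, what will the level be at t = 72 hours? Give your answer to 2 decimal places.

0.50 ng/mL

Over Δt = 64.8 − 27.1 = 37.7 hours, the level fell by a factor of 4.07/0.696 ≈ 5.8477.
n = log₂(5.8477) ≈ 2.5479 half-lives, so t½ = 37.7/2.5479 ≈ 14.797 hours.
From t = 64.8 to t = 72: 0.696 × (1/2)^((72−64.8)/14.797) ≈ 0.49674 ng/mL.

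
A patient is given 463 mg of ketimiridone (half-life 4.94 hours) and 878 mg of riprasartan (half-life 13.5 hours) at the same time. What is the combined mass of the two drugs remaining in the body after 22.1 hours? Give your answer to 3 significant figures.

303 mg

ketimiridone: 463 × (1/2)^(22.1/4.94) = 463 × (1/2)^4.4737 ≈ 20.839 mg.
riprasartan: 878 × (1/2)^(22.1/13.5) = 878 × (1/2)^1.637 ≈ 282.29 mg.
Total = 20.839 + 282.29 ≈ 303.13 mg.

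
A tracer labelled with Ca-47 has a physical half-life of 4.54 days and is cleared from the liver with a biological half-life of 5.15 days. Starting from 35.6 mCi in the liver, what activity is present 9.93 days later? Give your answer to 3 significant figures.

1/t_eff = 1/t_phys + 1/t_biol = 1/4.54 + 1/5.15 = 0.41444 per day.
t_eff = 4.54 × 5.15 / (4.54 + 5.15) ≈ 2.4129 days.
Remaining = 35.6 × (1/2)^(9.93/2.4129) = 35.6 × (1/2)^4.1154 ≈ 2.054 mCi.

2.05 mCi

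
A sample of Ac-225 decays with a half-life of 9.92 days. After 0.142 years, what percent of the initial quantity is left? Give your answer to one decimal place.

0.142 years = 51.83 days.
n = 51.83/9.92 ≈ 5.2248 half-lives.
Fraction remaining = (1/2)^5.2248 ≈ 0.026741, i.e. 2.6741%.

2.7%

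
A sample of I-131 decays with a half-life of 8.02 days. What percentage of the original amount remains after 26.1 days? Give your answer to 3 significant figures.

n = 26.1/8.02 ≈ 3.2544 half-lives.
Fraction remaining = (1/2)^3.2544 ≈ 0.10479, i.e. 10.479%.

10.5%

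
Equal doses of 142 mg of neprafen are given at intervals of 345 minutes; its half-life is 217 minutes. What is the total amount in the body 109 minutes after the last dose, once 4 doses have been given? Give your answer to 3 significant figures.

148 mg

The 4 doses were given 1144, 799, 454, 109 minutes ago.
Total = 142·(1/2)^(1144/217) + 142·(1/2)^(799/217) + 142·(1/2)^(454/217) + 142·(1/2)^(109/217)
      = 3.6753 + 11.063 + 33.303 + 100.25 ≈ 148.29 mg.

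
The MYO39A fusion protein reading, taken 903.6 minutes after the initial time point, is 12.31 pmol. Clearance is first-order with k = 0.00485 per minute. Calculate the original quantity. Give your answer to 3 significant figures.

t½ = ln 2 / k = 0.69315 / 0.00485 ≈ 142.92 minutes.
Number of half-lives elapsed: n = 903.6/142.92 ≈ 6.3226.
A₀ = A × 2^n = 12.31 × 2^6.3226 = 12.31 × 80.035 ≈ 985.23 pmol.

985 pmol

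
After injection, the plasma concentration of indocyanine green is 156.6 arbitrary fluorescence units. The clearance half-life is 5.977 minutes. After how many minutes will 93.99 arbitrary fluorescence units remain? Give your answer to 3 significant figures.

4.40 minutes

Fraction remaining = 93.99/156.6 ≈ 0.60019.
n = log₂(156.6/93.99) = ln(1.6661)/ln 2 ≈ 0.73651 half-lives.
t = n × t½ = 0.73651 × 5.977 ≈ 4.4021 minutes.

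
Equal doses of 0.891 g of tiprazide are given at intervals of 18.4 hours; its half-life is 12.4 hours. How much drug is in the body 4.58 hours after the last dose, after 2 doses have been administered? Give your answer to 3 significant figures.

0.936 g

The 2 doses were given 22.98, 4.58 hours ago.
Total = 0.891·(1/2)^(22.98/12.4) + 0.891·(1/2)^(4.58/12.4)
      = 0.2466 + 0.68975 ≈ 0.93635 g.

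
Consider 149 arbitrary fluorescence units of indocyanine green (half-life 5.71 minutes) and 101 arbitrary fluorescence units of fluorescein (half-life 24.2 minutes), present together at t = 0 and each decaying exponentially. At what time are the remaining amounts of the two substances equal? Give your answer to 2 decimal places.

4.19 minutes

Set 149·(1/2)^(t/5.71) = 101·(1/2)^(t/24.2).
Taking log₂: log₂(149/101) = t·(1/5.71 − 1/24.2).
log₂(1.4752) = 0.56096; 1/5.71 − 1/24.2 = 0.13381.
t = 0.56096 / 0.13381 ≈ 4.1922 minutes.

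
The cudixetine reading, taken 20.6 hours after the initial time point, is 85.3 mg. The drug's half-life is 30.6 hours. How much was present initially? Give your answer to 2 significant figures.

Number of half-lives elapsed: n = 20.6/30.6 ≈ 0.6732.
A₀ = A × 2^n = 85.3 × 2^0.6732 = 85.3 × 1.5946 ≈ 136.02 mg.

140 mg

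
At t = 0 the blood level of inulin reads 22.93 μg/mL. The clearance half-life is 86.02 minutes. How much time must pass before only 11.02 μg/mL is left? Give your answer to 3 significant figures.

Fraction remaining = 11.02/22.93 ≈ 0.48059.
n = log₂(22.93/11.02) = ln(2.0808)/ln 2 ≈ 1.0571 half-lives.
t = n × t½ = 1.0571 × 86.02 ≈ 90.933 minutes.

90.9 minutes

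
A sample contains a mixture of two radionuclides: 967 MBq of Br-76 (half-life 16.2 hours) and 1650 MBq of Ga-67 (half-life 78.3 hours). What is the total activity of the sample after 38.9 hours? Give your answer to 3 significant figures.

Br-76: 967 × (1/2)^(38.9/16.2) = 967 × (1/2)^2.4012 ≈ 183.06 MBq.
Ga-67: 1650 × (1/2)^(38.9/78.3) = 1650 × (1/2)^0.49681 ≈ 1169.3 MBq.
Total = 183.06 + 1169.3 ≈ 1352.4 MBq.

1350 MBq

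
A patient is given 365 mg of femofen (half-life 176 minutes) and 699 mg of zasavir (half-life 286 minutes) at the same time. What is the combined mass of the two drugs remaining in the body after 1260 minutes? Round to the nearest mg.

36 mg

femofen: 365 × (1/2)^(1260/176) = 365 × (1/2)^7.1591 ≈ 2.5538 mg.
zasavir: 699 × (1/2)^(1260/286) = 699 × (1/2)^4.4056 ≈ 32.981 mg.
Total = 2.5538 + 32.981 ≈ 35.535 mg.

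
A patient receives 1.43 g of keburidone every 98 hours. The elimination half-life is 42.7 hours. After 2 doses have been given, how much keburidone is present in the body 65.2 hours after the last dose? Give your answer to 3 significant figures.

The 2 doses were given 163.2, 65.2 hours ago.
Total = 1.43·(1/2)^(163.2/42.7) + 1.43·(1/2)^(65.2/42.7)
      = 0.10111 + 0.49623 ≈ 0.59734 g.

0.597 g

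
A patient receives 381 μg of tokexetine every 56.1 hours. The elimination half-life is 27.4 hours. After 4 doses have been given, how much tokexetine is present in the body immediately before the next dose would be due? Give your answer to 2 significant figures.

The 4 doses were given 224.4, 168.3, 112.2, 56.1 hours ago.
Total = 381·(1/2)^(224.4/27.4) + 381·(1/2)^(168.3/27.4) + 381·(1/2)^(112.2/27.4) + 381·(1/2)^(56.1/27.4)
      = 1.3048 + 5.3938 + 22.297 + 92.169 ≈ 121.16 μg.

120 μg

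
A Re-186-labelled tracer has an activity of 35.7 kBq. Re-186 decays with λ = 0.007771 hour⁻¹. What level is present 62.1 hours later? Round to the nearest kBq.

22 kBq

t½ = ln 2 / λ = 0.69315 / 0.007771 ≈ 89.197 hours.
Number of half-lives: n = 62.1/89.197 ≈ 0.69621.
Remaining = 35.7 × (1/2)^0.69621 = 35.7 × 0.61719 ≈ 22.034 kBq.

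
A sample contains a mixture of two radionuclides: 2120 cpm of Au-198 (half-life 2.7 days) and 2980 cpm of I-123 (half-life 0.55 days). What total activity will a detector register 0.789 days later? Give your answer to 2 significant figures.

2800 cpm

Au-198: 2120 × (1/2)^(0.789/2.7) = 2120 × (1/2)^0.29222 ≈ 1731.3 cpm.
I-123: 2980 × (1/2)^(0.789/0.55) = 2980 × (1/2)^1.4345 ≈ 1102.5 cpm.
Total = 1731.3 + 1102.5 ≈ 2833.8 cpm.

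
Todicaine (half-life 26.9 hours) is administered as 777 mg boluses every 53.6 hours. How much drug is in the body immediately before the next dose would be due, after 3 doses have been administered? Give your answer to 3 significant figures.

The 3 doses were given 160.8, 107.2, 53.6 hours ago.
Total = 777·(1/2)^(160.8/26.9) + 777·(1/2)^(107.2/26.9) + 777·(1/2)^(53.6/26.9)
      = 12.33 + 49.066 + 195.25 ≈ 256.65 mg.

257 mg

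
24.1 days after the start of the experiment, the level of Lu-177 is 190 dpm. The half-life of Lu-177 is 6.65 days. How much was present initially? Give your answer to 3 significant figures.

2340 dpm

Number of half-lives elapsed: n = 24.1/6.65 ≈ 3.6241.
A₀ = A × 2^n = 190 × 2^3.6241 = 190 × 12.33 ≈ 2342.6 dpm.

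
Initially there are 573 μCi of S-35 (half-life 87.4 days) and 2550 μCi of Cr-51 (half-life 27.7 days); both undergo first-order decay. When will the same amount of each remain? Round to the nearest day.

87 days

Set 573·(1/2)^(t/87.4) = 2550·(1/2)^(t/27.7).
Taking log₂: log₂(573/2550) = t·(1/87.4 − 1/27.7).
log₂(0.22471) = -2.1539; 1/87.4 − 1/27.7 = -0.024659.
t = -2.1539 / -0.024659 ≈ 87.345 days.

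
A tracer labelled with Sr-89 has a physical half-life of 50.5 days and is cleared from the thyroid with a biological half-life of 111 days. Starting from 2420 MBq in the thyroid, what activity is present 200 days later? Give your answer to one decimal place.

1/t_eff = 1/t_phys + 1/t_biol = 1/50.5 + 1/111 = 0.028811 per day.
t_eff = 50.5 × 111 / (50.5 + 111) ≈ 34.709 days.
Remaining = 2420 × (1/2)^(200/34.709) = 2420 × (1/2)^5.7622 ≈ 44.588 MBq.

44.6 MBq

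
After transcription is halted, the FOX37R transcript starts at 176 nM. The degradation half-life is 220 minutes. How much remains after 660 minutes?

Elapsed time is 3 half-lives (660/220).
Each half-life halves the amount: 176 × (1/2)^3 = 176/8 = 22 nM.

22 nM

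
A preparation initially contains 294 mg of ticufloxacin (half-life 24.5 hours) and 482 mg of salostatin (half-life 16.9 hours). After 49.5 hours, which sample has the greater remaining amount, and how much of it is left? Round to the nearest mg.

ticufloxacin, 72 mg

ticufloxacin: 294 × (1/2)^2.0204 ≈ 72.468 mg.
salostatin: 482 × (1/2)^2.929 ≈ 63.29 mg.
Ticufloxacin has more remaining, at ≈ 72.468 mg.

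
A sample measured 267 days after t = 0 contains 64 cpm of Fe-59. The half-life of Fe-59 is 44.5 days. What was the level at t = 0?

4096 cpm

Number of half-lives elapsed: n = 267/44.5 ≈ 6.
A₀ = A × 2^n = 64 × 2^6 = 64 × 64 ≈ 4096 cpm.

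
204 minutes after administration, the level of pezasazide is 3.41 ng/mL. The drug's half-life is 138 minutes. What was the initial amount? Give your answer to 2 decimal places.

Number of half-lives elapsed: n = 204/138 ≈ 1.4783.
A₀ = A × 2^n = 3.41 × 2^1.4783 = 3.41 × 2.7861 ≈ 9.5007 ng/mL.

9.50 ng/mL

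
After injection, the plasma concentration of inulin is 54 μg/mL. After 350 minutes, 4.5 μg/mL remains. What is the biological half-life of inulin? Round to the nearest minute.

98 minutes

A/A₀ = 4.5/54 ≈ 0.083333.
n = log₂(12) ≈ 3.585 half-lives elapsed in 350 minutes.
t½ = 350/3.585 ≈ 97.63 minutes.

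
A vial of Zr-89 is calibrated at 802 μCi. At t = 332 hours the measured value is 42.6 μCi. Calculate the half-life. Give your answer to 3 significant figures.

78.4 hours

A/A₀ = 42.6/802 ≈ 0.053117.
n = log₂(18.826) ≈ 4.2347 half-lives elapsed in 332 hours.
t½ = 332/4.2347 ≈ 78.4 hours.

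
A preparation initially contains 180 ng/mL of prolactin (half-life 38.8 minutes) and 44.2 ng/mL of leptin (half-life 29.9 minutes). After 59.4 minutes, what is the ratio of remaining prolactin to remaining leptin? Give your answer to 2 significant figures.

prolactin: 180 × (1/2)^(59.4/38.8) = 180 × (1/2)^1.5309 ≈ 62.29 ng/mL.
leptin: 44.2 × (1/2)^(59.4/29.9) = 44.2 × (1/2)^1.9866 ≈ 11.153 ng/mL.
Ratio ≈ 62.29 / 11.153 ≈ 5.5851.

5.6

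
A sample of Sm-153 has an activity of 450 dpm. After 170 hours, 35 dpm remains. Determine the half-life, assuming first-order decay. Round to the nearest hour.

46 hours

A/A₀ = 35/450 ≈ 0.077778.
n = log₂(12.857) ≈ 3.6845 half-lives elapsed in 170 hours.
t½ = 170/3.6845 ≈ 46.139 hours.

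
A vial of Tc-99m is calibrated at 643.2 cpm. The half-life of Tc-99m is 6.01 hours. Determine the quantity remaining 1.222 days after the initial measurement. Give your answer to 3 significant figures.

21.8 cpm

Convert the elapsed time: 1.222 days = 29.328 hours.
Number of half-lives: n = 29.328/6.01 ≈ 4.8799.
Remaining = 643.2 × (1/2)^4.8799 = 643.2 × 0.033964 ≈ 21.845 cpm.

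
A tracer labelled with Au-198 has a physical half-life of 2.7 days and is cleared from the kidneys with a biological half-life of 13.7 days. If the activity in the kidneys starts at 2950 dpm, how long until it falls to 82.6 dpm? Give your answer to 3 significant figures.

11.6 days

1/t_eff = 1/t_phys + 1/t_biol = 1/2.7 + 1/13.7 = 0.44336 per day.
t_eff = 2.7 × 13.7 / (2.7 + 13.7) ≈ 2.2555 days.
n = log₂(2950/82.6) ≈ 5.1584; t = 5.1584 × 2.2555 ≈ 11.635 days.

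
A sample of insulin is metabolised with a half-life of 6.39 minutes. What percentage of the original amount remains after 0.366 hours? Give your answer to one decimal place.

0.366 hours = 21.96 minutes.
n = 21.96/6.39 ≈ 3.4366 half-lives.
Fraction remaining = (1/2)^3.4366 ≈ 0.092358, i.e. 9.2358%.

9.2%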